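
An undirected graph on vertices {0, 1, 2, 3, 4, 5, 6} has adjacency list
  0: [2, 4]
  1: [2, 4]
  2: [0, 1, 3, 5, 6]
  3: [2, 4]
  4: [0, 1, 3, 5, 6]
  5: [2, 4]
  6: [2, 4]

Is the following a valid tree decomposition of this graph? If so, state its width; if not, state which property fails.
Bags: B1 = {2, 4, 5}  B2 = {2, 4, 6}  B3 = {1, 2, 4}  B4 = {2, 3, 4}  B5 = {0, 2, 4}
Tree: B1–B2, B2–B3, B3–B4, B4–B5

Vertex coverage: the bags together contain {0, 1, 2, 3, 4, 5, 6}, the full vertex set. Edge coverage: each edge of G has both endpoints in at least one bag. Running intersection: for every vertex, the bags containing it form a connected subtree. All three properties hold, so this is a valid tree decomposition of width max|bag| − 1 = 2, and hence tw(G) ≤ 2.

Yes; width 2.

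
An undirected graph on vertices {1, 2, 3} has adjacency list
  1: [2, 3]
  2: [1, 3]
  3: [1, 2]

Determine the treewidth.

A width-2 tree decomposition is:
Bags: B1 = {1, 2, 3}
Tree: (single bag)
With just one bag of size 3, the width is 3 − 1 = 2, so tw(G) ≤ 2. Conversely, {1, 2, 3} is a clique of size 3, and the vertices of any clique must share a bag in every tree decomposition; so some bag has ≥ 3 vertices and tw(G) ≥ 2. Hence tw(G) = 2 exactly.

2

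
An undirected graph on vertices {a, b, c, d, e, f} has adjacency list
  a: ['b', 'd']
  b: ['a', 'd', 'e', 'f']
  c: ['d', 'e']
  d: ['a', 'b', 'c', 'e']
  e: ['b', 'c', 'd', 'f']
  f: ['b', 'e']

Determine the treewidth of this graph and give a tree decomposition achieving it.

Each bag holds 3 vertices, so the decomposition has width 2, which upper-bounds the treewidth. For the lower bound, the 3 vertices {c, d, e} are pairwise adjacent, and any tree decomposition puts a clique entirely inside one bag — forcing width ≥ 2. Therefore the treewidth is 2.

Treewidth 2.
Bags: B1 = {b, e, f}  B2 = {b, d, e}  B3 = {a, b, d}  B4 = {c, d, e}
Tree: B1–B2, B2–B3, B2–B4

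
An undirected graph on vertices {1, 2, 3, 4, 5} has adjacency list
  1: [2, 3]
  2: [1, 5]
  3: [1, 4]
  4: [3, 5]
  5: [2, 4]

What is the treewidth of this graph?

A width-2 tree decomposition is:
Bags: B1 = {1, 2, 3}  B2 = {2, 3, 5}  B3 = {3, 4, 5}
Tree: B1–B2, B2–B3
Each bag holds 3 vertices, so the decomposition has width 2, which upper-bounds the treewidth. For the lower bound, G contains the cycle 3–1–2–5–4–3, so G is not a forest; only forests have treewidth ≤ 1, hence tw(G) ≥ 2. Hence tw(G) = 2 exactly.

2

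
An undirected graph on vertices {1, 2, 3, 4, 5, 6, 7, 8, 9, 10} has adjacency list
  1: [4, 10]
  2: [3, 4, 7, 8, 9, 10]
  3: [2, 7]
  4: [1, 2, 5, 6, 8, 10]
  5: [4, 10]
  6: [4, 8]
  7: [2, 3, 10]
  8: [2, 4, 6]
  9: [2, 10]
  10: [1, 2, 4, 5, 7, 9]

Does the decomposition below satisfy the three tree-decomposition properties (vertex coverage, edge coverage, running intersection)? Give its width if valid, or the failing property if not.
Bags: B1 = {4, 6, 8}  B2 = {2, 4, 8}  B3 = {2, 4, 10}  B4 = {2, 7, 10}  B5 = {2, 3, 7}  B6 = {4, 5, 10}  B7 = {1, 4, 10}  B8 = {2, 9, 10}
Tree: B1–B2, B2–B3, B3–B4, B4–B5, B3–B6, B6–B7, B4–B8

Yes; width 2.

Vertex coverage: the bags together contain {1, 2, 3, 4, 5, 6, 7, 8, 9, 10}, the full vertex set. Edge coverage: each edge of G has both endpoints in at least one bag. Running intersection: for every vertex, the bags containing it form a connected subtree. All three properties hold, so this is a valid tree decomposition of width max|bag| − 1 = 2, and hence tw(G) ≤ 2.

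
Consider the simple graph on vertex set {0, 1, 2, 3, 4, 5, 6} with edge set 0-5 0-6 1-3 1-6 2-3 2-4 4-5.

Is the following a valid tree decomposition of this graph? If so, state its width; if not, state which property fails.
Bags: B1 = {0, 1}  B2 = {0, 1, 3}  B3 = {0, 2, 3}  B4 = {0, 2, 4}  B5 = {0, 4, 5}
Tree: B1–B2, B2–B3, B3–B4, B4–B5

No — vertex 6 appears in no bag.

A tree decomposition must satisfy three properties: every vertex lies in some bag; for every edge, both endpoints lie together in some bag; and for every vertex, the bags containing it form a connected subtree. Here vertex 6 appears in no bag, so the decomposition is invalid.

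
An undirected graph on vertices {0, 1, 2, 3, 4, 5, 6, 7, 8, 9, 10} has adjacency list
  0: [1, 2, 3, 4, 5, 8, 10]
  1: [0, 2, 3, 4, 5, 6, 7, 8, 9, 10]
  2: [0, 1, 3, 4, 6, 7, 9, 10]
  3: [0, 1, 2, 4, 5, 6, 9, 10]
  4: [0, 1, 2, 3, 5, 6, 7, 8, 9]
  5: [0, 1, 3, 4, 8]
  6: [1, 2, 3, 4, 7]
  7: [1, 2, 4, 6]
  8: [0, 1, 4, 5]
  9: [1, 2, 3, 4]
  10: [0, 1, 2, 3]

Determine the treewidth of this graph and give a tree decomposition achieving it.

The largest bag has 5 vertices, giving width 4; this decomposition certifies tw(G) ≤ 4. On the other hand G contains the 5-clique {0, 1, 2, 3, 10}. A clique must lie in a single bag of any decomposition, so no decomposition can have width below 4. Hence tw(G) = 4 exactly.

Treewidth 4.
Bags: B1 = {0, 1, 3, 4, 5}  B2 = {0, 1, 2, 3, 4}  B3 = {0, 1, 4, 5, 8}  B4 = {1, 2, 3, 4, 9}  B5 = {1, 2, 3, 4, 6}  B6 = {1, 2, 4, 6, 7}  B7 = {0, 1, 2, 3, 10}
Tree: B1–B2, B1–B3, B2–B4, B4–B5, B5–B6, B2–B7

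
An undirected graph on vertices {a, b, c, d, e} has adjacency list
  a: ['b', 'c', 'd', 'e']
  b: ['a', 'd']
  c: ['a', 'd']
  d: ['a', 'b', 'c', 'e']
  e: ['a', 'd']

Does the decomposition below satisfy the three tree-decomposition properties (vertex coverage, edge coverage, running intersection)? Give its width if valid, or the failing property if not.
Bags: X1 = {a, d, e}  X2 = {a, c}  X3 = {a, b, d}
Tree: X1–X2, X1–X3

No — edge (d,c) lies in no bag.

A tree decomposition must satisfy three properties: every vertex lies in some bag; for every edge, both endpoints lie together in some bag; and for every vertex, the bags containing it form a connected subtree. Here edge (d,c) lies in no bag, so the decomposition is invalid.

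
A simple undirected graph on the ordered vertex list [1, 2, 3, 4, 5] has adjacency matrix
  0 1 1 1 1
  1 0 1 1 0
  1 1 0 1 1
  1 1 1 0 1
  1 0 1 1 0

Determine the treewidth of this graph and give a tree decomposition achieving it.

Treewidth 3.
Bags: B1 = {1, 2, 3, 4}  B2 = {1, 3, 4, 5}
Tree: B1–B2

Each bag holds 4 vertices, so the decomposition has width 3, which upper-bounds the treewidth. On the other hand G contains the 4-clique {1, 2, 3, 4}. A clique must lie in a single bag of any decomposition, so no decomposition can have width below 3. The upper and lower bounds meet at 3, so that is the treewidth.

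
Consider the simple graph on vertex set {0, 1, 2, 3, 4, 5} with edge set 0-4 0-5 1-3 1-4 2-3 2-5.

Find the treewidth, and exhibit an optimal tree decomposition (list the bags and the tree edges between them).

Each bag holds 3 vertices, so the decomposition has width 2, which upper-bounds the treewidth. The edges 0–4–1–3–2–5–0 form a cycle, so G is not a tree and its treewidth is at least 2. Hence tw(G) = 2 exactly.

Treewidth 2.
Bags: B1 = {0, 1, 4}  B2 = {0, 1, 3}  B3 = {0, 2, 3}  B4 = {0, 2, 5}
Tree: B1–B2, B2–B3, B3–B4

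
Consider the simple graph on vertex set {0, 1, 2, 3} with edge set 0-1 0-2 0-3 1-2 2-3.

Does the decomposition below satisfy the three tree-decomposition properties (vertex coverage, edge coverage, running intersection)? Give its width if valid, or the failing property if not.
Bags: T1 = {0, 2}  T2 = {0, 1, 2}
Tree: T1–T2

A tree decomposition must satisfy three properties: every vertex lies in some bag; for every edge, both endpoints lie together in some bag; and for every vertex, the bags containing it form a connected subtree. Here vertex 3 appears in no bag, so the decomposition is invalid.

No — vertex 3 appears in no bag.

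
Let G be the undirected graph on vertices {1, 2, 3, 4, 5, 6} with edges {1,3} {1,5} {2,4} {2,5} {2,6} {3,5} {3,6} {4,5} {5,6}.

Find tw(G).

2

A width-2 tree decomposition is:
Bags: B1 = {3, 5, 6}  B2 = {1, 3, 5}  B3 = {2, 5, 6}  B4 = {2, 4, 5}
Tree: B1–B2, B1–B3, B3–B4
Each bag holds 3 vertices, so the decomposition has width 2, which upper-bounds the treewidth. For the lower bound, the 3 vertices {1, 3, 5} are pairwise adjacent, and any tree decomposition puts a clique entirely inside one bag — forcing width ≥ 2. Hence tw(G) = 2 exactly.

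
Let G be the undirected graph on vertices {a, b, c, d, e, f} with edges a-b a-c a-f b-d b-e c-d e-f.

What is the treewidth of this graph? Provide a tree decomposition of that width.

Treewidth 2.
One optimal decomposition is:
Bags: B1 = {a, c, d}  B2 = {a, b, d}  B3 = {a, b, f}  B4 = {b, e, f}
Tree: B1–B2, B2–B3, B3–B4

The largest bag has 3 vertices, giving width 2; this decomposition certifies tw(G) ≤ 2. The edges c–d–b–a–c form a cycle, so G is not a tree and its treewidth is at least 2. Therefore the treewidth is 2.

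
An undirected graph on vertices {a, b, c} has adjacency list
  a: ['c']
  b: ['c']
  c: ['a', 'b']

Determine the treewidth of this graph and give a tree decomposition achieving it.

Treewidth 1.
One such decomposition:
Bags: B1 = {b, c}  B2 = {a, c}
Tree: B1–B2

Each bag holds 2 vertices, so the decomposition has width 1, which upper-bounds the treewidth. Since G has at least one edge (e.g. c–b), it is not an edgeless graph, so tw(G) ≥ 1. Hence tw(G) = 1 exactly.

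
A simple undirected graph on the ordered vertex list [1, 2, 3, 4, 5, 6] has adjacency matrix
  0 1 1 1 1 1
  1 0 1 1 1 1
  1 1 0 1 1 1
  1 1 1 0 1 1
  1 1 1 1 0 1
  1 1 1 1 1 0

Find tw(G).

A width-5 tree decomposition is:
Bags: B1 = {1, 2, 3, 4, 5, 6}
Tree: (single bag)
A single bag containing all 6 vertices is trivially a valid decomposition of width 5. For the lower bound, the 6 vertices {1, 2, 3, 4, 5, 6} are pairwise adjacent, and any tree decomposition puts a clique entirely inside one bag — forcing width ≥ 5. Hence tw(G) = 5 exactly.

5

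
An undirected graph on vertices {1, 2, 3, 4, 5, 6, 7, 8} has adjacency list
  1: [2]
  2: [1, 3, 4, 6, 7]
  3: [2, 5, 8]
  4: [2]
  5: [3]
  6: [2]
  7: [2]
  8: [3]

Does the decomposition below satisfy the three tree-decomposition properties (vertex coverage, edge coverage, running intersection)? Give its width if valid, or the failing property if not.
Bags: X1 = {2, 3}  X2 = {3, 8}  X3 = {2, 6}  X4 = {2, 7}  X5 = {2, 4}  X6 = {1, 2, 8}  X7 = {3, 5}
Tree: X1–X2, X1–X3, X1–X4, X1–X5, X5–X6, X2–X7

A tree decomposition must satisfy three properties: every vertex lies in some bag; for every edge, both endpoints lie together in some bag; and for every vertex, the bags containing it form a connected subtree. Here bags containing vertex 8 are not connected in the tree, so the decomposition is invalid.

No — bags containing vertex 8 are not connected in the tree.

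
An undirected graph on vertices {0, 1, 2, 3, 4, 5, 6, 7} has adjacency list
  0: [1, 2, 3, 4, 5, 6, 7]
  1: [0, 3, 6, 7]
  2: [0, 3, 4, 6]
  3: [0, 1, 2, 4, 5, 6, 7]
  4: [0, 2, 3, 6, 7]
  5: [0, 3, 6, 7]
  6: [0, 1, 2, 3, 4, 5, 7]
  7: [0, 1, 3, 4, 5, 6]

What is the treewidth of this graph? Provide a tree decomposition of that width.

Treewidth 4.
Bags: B1 = {0, 1, 3, 6, 7}  B2 = {0, 3, 4, 6, 7}  B3 = {0, 2, 3, 4, 6}  B4 = {0, 3, 5, 6, 7}
Tree: B1–B2, B2–B3, B1–B4

Each bag holds 5 vertices, so the decomposition has width 4, which upper-bounds the treewidth. Conversely, {0, 2, 3, 4, 6} is a clique of size 5, and the vertices of any clique must share a bag in every tree decomposition; so some bag has ≥ 5 vertices and tw(G) ≥ 4. Hence tw(G) = 4 exactly.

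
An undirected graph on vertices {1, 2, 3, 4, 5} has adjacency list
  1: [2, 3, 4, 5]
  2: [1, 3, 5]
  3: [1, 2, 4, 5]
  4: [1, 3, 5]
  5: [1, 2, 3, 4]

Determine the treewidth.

A width-3 tree decomposition is:
Bags: B1 = {1, 2, 3, 5}  B2 = {1, 3, 4, 5}
Tree: B1–B2
Every bag has size at most 4, so the width is 4 − 1 = 3 and tw(G) ≤ 3. Conversely, {1, 2, 3, 5} is a clique of size 4, and the vertices of any clique must share a bag in every tree decomposition; so some bag has ≥ 4 vertices and tw(G) ≥ 3. Hence tw(G) = 3 exactly.

3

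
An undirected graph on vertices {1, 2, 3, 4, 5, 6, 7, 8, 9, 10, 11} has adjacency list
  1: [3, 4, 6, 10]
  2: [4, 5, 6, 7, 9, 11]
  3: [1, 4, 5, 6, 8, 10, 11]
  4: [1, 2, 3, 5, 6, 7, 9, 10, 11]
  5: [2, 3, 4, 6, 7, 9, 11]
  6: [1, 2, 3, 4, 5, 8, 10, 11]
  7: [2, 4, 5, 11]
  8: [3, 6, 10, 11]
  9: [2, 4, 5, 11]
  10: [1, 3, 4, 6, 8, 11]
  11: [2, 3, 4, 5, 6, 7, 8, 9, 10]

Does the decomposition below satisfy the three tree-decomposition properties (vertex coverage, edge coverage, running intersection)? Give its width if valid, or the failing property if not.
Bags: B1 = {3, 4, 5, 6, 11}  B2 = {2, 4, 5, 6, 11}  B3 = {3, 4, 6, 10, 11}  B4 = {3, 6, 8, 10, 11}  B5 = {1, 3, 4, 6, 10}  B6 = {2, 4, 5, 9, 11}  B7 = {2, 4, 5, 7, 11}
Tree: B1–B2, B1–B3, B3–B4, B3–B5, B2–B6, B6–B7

Yes; width 4.

Every vertex of G appears in some bag (union = {1, 2, 3, 4, 5, 6, 7, 8, 9, 10, 11}); every edge is covered by a bag; and for each vertex v the set of bags containing v is connected in the bag tree. The decomposition is therefore valid. The largest bag has 5 vertices, so the width is 4.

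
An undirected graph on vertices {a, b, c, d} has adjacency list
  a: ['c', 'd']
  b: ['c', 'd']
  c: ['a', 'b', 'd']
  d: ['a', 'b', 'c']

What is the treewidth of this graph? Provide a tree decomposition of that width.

The largest bag has 3 vertices, giving width 2; this decomposition certifies tw(G) ≤ 2. On the other hand G contains the 3-clique {a, c, d}. A clique must lie in a single bag of any decomposition, so no decomposition can have width below 2. Combining the bounds, tw(G) = 2.

Treewidth 2.
Bags: B1 = {a, c, d}  B2 = {b, c, d}
Tree: B1–B2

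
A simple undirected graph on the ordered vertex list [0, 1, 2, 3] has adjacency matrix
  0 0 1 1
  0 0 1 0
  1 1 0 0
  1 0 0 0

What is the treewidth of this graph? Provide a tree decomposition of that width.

Each bag holds 2 vertices, so the decomposition has width 1, which upper-bounds the treewidth. Any graph with an edge has treewidth ≥ 1, and G has the edge 2–0. Combining the bounds, tw(G) = 1.

Treewidth 1.
One optimal decomposition is:
Bags: B1 = {0, 2}  B2 = {0, 3}  B3 = {1, 2}
Tree: B1–B2, B1–B3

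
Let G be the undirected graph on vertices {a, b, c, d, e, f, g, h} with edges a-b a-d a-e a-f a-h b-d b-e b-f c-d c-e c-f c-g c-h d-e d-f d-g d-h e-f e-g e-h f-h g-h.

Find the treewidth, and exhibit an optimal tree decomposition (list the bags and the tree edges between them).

Each bag holds 5 vertices, so the decomposition has width 4, which upper-bounds the treewidth. Conversely, {c, d, e, g, h} is a clique of size 5, and the vertices of any clique must share a bag in every tree decomposition; so some bag has ≥ 5 vertices and tw(G) ≥ 4. The upper and lower bounds meet at 4, so that is the treewidth.

Treewidth 4.
Bags: B1 = {c, d, e, g, h}  B2 = {c, d, e, f, h}  B3 = {a, d, e, f, h}  B4 = {a, b, d, e, f}
Tree: B1–B2, B2–B3, B3–B4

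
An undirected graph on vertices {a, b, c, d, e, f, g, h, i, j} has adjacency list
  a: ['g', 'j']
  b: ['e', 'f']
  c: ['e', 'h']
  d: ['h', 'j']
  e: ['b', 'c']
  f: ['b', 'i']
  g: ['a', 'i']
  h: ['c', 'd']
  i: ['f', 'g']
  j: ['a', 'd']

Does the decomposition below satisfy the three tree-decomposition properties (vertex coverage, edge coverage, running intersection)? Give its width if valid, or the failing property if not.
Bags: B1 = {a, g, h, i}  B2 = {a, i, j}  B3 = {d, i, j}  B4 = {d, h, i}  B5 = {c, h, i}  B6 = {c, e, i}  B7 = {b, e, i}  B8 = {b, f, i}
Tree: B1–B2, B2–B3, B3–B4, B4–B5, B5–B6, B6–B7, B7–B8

No — bags containing vertex h are not connected in the tree.

A tree decomposition must satisfy three properties: every vertex lies in some bag; for every edge, both endpoints lie together in some bag; and for every vertex, the bags containing it form a connected subtree. Here bags containing vertex h are not connected in the tree, so the decomposition is invalid.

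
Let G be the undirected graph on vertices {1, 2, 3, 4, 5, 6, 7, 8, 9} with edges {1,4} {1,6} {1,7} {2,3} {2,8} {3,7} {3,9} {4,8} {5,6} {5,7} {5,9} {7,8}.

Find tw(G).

A width-3 tree decomposition is:
Bags: B1 = {1, 5, 6, 9}  B2 = {1, 5, 7, 9}  B3 = {1, 3, 7, 9}  B4 = {1, 3, 4, 7}  B5 = {3, 4, 7, 8}  B6 = {2, 3, 4, 8}
Tree: B1–B2, B2–B3, B3–B4, B4–B5, B5–B6
The largest bag has 4 vertices, giving width 3; this decomposition certifies tw(G) ≤ 3. For the lower bound: the 4 vertex sets {5,6,9}, {1}, {7}, {2,3,4,8} are disjoint, each induces a connected subgraph, and every pair is joined by at least one edge of G. Contracting each set to a single vertex therefore yields K_{4} as a minor, and since treewidth is minor-monotone, tw(G) ≥ tw(K_{4}) = 3. Hence tw(G) = 3 exactly.

3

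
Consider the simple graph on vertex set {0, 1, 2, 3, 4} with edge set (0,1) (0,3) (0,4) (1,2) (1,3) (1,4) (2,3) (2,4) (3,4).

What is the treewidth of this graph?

3

A width-3 tree decomposition is:
Bags: B1 = {0, 1, 3, 4}  B2 = {1, 2, 3, 4}
Tree: B1–B2
The largest bag has 4 vertices, giving width 3; this decomposition certifies tw(G) ≤ 3. Conversely, {0, 1, 3, 4} is a clique of size 4, and the vertices of any clique must share a bag in every tree decomposition; so some bag has ≥ 4 vertices and tw(G) ≥ 3. Hence tw(G) = 3 exactly.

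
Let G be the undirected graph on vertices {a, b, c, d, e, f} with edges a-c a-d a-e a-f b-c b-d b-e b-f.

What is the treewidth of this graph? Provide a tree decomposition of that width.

Each bag holds 3 vertices, so the decomposition has width 2, which upper-bounds the treewidth. The edges d–b–e–a–d form a cycle, so G is not a tree and its treewidth is at least 2. Hence tw(G) = 2 exactly.

Treewidth 2.
One such decomposition:
Bags: B1 = {a, b, d}  B2 = {a, b, e}  B3 = {a, b, c}  B4 = {a, b, f}
Tree: B1–B2, B2–B3, B3–B4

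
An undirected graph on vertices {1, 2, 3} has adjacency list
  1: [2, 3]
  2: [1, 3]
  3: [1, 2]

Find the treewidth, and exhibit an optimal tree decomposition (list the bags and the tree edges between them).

A single bag containing all 3 vertices is trivially a valid decomposition of width 2. For the lower bound, the 3 vertices {1, 2, 3} are pairwise adjacent, and any tree decomposition puts a clique entirely inside one bag — forcing width ≥ 2. Combining the bounds, tw(G) = 2.

Treewidth 2.
One optimal decomposition is:
Bags: B1 = {1, 2, 3}
Tree: (single bag)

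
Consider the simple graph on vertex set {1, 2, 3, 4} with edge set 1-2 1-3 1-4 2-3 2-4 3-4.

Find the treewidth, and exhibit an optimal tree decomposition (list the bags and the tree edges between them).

Treewidth 3.
One such decomposition:
Bags: B1 = {1, 2, 3, 4}
Tree: (single bag)

A single bag containing all 4 vertices is trivially a valid decomposition of width 3. On the other hand G contains the 4-clique {1, 2, 3, 4}. A clique must lie in a single bag of any decomposition, so no decomposition can have width below 3. Combining the bounds, tw(G) = 3.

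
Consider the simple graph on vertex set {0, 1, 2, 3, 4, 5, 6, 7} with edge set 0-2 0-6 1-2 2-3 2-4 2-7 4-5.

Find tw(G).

A width-1 tree decomposition is:
Bags: B1 = {1, 2}  B2 = {2, 4}  B3 = {0, 2}  B4 = {0, 6}  B5 = {2, 7}  B6 = {4, 5}  B7 = {2, 3}
Tree: B1–B2, B1–B3, B3–B4, B3–B5, B2–B6, B2–B7
Every bag has size at most 2, so the width is 2 − 1 = 1 and tw(G) ≤ 1. Any graph with an edge has treewidth ≥ 1, and G has the edge 1–2. The upper and lower bounds meet at 1, so that is the treewidth.

1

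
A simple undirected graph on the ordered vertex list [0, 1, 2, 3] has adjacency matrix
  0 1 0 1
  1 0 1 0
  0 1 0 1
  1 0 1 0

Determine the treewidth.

A width-2 tree decomposition is:
Bags: B1 = {0, 2, 3}  B2 = {0, 1, 2}
Tree: B1–B2
Each bag holds 3 vertices, so the decomposition has width 2, which upper-bounds the treewidth. Since 2–3–0–1–2 is a cycle in G, G is not acyclic. Forests are exactly the graphs of treewidth ≤ 1, so tw(G) ≥ 2. Hence tw(G) = 2 exactly.

2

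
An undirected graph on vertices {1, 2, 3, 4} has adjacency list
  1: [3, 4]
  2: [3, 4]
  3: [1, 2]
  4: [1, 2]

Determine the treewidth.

A width-2 tree decomposition is:
Bags: B1 = {1, 2, 4}  B2 = {1, 2, 3}
Tree: B1–B2
Every bag has size at most 3, so the width is 3 − 1 = 2 and tw(G) ≤ 2. Since 2–4–1–3–2 is a cycle in G, G is not acyclic. Forests are exactly the graphs of treewidth ≤ 1, so tw(G) ≥ 2. Therefore the treewidth is 2.

2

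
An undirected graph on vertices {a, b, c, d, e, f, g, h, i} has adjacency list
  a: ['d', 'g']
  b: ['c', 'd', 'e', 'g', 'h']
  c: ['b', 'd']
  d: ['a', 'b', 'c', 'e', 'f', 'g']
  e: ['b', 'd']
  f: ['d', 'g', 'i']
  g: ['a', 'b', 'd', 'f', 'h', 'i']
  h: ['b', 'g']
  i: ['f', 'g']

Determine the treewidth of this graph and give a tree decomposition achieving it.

Treewidth 2.
One such decomposition:
Bags: B1 = {b, d, g}  B2 = {b, g, h}  B3 = {b, c, d}  B4 = {a, d, g}  B5 = {d, f, g}  B6 = {b, d, e}  B7 = {f, g, i}
Tree: B1–B2, B1–B3, B1–B4, B1–B5, B3–B6, B5–B7

Each bag holds 3 vertices, so the decomposition has width 2, which upper-bounds the treewidth. For the lower bound, the 3 vertices {d, f, g} are pairwise adjacent, and any tree decomposition puts a clique entirely inside one bag — forcing width ≥ 2. Hence tw(G) = 2 exactly.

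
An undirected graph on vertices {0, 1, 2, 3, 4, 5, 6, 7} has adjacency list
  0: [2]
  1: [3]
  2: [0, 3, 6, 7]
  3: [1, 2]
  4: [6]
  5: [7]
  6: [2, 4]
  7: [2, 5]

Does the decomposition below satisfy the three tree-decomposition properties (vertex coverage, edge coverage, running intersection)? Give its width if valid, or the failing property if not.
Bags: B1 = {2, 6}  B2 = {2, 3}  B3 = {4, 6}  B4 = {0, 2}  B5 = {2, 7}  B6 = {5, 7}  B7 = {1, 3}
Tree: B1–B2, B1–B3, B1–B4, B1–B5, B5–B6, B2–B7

Checking the three conditions: (i) the bags cover all of {0, 1, 2, 3, 4, 5, 6, 7}; (ii) for each edge, some bag contains both endpoints; (iii) the bags containing any fixed vertex form a subtree. All hold, so the decomposition is valid with width 2 − 1 = 1.

Yes; width 1.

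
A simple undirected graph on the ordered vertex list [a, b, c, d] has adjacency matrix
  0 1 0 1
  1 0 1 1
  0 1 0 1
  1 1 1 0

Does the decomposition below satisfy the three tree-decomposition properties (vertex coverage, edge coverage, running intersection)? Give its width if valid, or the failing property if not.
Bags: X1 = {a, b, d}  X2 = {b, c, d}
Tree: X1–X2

Vertex coverage: the bags together contain {a, b, c, d}, the full vertex set. Edge coverage: each edge of G has both endpoints in at least one bag. Running intersection: for every vertex, the bags containing it form a connected subtree. All three properties hold, so this is a valid tree decomposition of width max|bag| − 1 = 2, and hence tw(G) ≤ 2.

Yes; width 2.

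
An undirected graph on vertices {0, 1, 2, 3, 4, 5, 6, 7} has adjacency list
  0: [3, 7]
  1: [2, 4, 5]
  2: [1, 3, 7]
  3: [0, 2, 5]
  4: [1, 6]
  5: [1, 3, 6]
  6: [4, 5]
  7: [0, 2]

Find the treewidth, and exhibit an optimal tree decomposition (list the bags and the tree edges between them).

Each bag holds 3 vertices, so the decomposition has width 2, which upper-bounds the treewidth. The edges 4–6–5–1–4 form a cycle, so G is not a tree and its treewidth is at least 2. Therefore the treewidth is 2.

Treewidth 2.
Bags: B1 = {1, 4, 6}  B2 = {1, 5, 6}  B3 = {1, 2, 5}  B4 = {2, 3, 5}  B5 = {2, 3, 7}  B6 = {0, 3, 7}
Tree: B1–B2, B2–B3, B3–B4, B4–B5, B5–B6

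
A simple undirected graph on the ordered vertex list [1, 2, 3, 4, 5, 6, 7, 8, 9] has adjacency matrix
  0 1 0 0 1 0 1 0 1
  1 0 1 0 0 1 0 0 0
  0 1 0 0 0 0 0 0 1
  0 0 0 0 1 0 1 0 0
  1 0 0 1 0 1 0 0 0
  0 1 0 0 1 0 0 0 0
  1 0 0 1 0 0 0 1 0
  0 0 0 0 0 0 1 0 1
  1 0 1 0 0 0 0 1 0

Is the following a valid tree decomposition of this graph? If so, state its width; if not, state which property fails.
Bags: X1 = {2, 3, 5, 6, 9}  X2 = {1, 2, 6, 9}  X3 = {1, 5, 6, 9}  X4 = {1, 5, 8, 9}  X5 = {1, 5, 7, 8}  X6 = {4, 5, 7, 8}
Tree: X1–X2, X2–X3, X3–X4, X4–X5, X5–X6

No — bags containing vertex 5 are not connected in the tree.

A tree decomposition must satisfy three properties: every vertex lies in some bag; for every edge, both endpoints lie together in some bag; and for every vertex, the bags containing it form a connected subtree. Here bags containing vertex 5 are not connected in the tree, so the decomposition is invalid.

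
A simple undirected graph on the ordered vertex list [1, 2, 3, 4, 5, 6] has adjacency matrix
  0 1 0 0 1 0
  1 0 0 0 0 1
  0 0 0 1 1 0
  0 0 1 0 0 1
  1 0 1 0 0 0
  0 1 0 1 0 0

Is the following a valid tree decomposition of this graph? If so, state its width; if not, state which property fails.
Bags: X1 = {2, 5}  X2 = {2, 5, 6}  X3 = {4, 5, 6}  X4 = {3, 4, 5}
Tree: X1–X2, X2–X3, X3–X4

No — vertex 1 appears in no bag.

A tree decomposition must satisfy three properties: every vertex lies in some bag; for every edge, both endpoints lie together in some bag; and for every vertex, the bags containing it form a connected subtree. Here vertex 1 appears in no bag, so the decomposition is invalid.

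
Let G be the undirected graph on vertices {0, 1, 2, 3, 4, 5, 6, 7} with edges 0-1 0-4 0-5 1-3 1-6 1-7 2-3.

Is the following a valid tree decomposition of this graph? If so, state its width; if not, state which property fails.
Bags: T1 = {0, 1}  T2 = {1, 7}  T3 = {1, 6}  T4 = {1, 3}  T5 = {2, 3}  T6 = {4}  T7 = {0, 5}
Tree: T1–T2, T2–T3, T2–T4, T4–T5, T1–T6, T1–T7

A tree decomposition must satisfy three properties: every vertex lies in some bag; for every edge, both endpoints lie together in some bag; and for every vertex, the bags containing it form a connected subtree. Here edge (0,4) lies in no bag, so the decomposition is invalid.

No — edge (0,4) lies in no bag.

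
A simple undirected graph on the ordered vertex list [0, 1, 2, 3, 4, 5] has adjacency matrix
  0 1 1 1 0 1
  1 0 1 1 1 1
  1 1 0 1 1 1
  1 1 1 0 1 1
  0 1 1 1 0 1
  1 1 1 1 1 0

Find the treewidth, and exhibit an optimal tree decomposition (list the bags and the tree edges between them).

Treewidth 4.
Bags: B1 = {0, 1, 2, 3, 5}  B2 = {1, 2, 3, 4, 5}
Tree: B1–B2

The largest bag has 5 vertices, giving width 4; this decomposition certifies tw(G) ≤ 4. On the other hand G contains the 5-clique {0, 1, 2, 3, 5}. A clique must lie in a single bag of any decomposition, so no decomposition can have width below 4. Therefore the treewidth is 4.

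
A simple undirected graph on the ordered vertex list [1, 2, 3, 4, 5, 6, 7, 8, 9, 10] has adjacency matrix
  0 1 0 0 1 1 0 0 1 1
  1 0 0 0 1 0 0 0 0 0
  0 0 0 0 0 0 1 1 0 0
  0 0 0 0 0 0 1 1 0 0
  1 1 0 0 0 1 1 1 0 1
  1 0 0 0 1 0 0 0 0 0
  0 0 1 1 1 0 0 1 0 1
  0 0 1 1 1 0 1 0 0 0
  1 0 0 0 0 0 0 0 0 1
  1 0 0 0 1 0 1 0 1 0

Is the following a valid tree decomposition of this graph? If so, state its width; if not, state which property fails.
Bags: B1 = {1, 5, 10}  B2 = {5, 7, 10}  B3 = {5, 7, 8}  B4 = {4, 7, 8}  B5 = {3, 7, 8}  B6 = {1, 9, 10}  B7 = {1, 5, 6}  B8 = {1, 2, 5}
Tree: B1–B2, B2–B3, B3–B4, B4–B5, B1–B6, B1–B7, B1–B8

Vertex coverage: the bags together contain {1, 2, 3, 4, 5, 6, 7, 8, 9, 10}, the full vertex set. Edge coverage: each edge of G has both endpoints in at least one bag. Running intersection: for every vertex, the bags containing it form a connected subtree. All three properties hold, so this is a valid tree decomposition of width max|bag| − 1 = 2, and hence tw(G) ≤ 2.

Yes; width 2.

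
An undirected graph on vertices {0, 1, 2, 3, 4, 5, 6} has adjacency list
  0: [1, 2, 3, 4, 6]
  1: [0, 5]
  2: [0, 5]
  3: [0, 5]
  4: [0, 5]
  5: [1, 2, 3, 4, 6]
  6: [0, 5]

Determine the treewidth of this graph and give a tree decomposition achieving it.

Treewidth 2.
One such decomposition:
Bags: B1 = {0, 1, 5}  B2 = {0, 5, 6}  B3 = {0, 3, 5}  B4 = {0, 4, 5}  B5 = {0, 2, 5}
Tree: B1–B2, B2–B3, B3–B4, B4–B5

The largest bag has 3 vertices, giving width 2; this decomposition certifies tw(G) ≤ 2. For the lower bound, G contains the cycle 5–1–0–6–5, so G is not a forest; only forests have treewidth ≤ 1, hence tw(G) ≥ 2. Combining the bounds, tw(G) = 2.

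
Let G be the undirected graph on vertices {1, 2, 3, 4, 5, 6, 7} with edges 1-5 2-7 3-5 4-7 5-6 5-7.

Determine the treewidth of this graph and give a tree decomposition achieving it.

Treewidth 1.
One optimal decomposition is:
Bags: B1 = {3, 5}  B2 = {5, 7}  B3 = {2, 7}  B4 = {4, 7}  B5 = {1, 5}  B6 = {5, 6}
Tree: B1–B2, B2–B3, B2–B4, B2–B5, B5–B6

The largest bag has 2 vertices, giving width 1; this decomposition certifies tw(G) ≤ 1. G has an edge, so its treewidth is at least 1. Combining the bounds, tw(G) = 1.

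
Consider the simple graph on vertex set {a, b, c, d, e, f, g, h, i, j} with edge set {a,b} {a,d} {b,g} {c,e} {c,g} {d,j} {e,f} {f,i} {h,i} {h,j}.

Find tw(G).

2

A width-2 tree decomposition is:
Bags: B1 = {b, c, g}  B2 = {b, c, e}  B3 = {b, e, f}  B4 = {b, f, i}  B5 = {b, h, i}  B6 = {b, h, j}  B7 = {b, d, j}  B8 = {a, b, d}
Tree: B1–B2, B2–B3, B3–B4, B4–B5, B5–B6, B6–B7, B7–B8
Each bag holds 3 vertices, so the decomposition has width 2, which upper-bounds the treewidth. The edges b–g–c–e–f–i–h–j–d–a–b form a cycle, so G is not a tree and its treewidth is at least 2. Combining the bounds, tw(G) = 2.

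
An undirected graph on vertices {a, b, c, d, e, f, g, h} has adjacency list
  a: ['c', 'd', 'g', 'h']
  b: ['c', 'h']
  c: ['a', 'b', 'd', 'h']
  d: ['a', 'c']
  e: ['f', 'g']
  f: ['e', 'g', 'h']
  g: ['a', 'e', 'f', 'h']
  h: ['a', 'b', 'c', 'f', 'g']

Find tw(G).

A width-2 tree decomposition is:
Bags: B1 = {a, c, h}  B2 = {a, g, h}  B3 = {a, c, d}  B4 = {f, g, h}  B5 = {b, c, h}  B6 = {e, f, g}
Tree: B1–B2, B1–B3, B2–B4, B1–B5, B4–B6
Every bag has size at most 3, so the width is 3 − 1 = 2 and tw(G) ≤ 2. Conversely, {a, c, d} is a clique of size 3, and the vertices of any clique must share a bag in every tree decomposition; so some bag has ≥ 3 vertices and tw(G) ≥ 2. The upper and lower bounds meet at 2, so that is the treewidth.

2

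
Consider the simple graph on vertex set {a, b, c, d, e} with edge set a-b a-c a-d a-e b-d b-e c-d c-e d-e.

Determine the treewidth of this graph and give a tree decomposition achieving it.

Each bag holds 4 vertices, so the decomposition has width 3, which upper-bounds the treewidth. On the other hand G contains the 4-clique {a, c, d, e}. A clique must lie in a single bag of any decomposition, so no decomposition can have width below 3. Combining the bounds, tw(G) = 3.

Treewidth 3.
One such decomposition:
Bags: B1 = {a, b, d, e}  B2 = {a, c, d, e}
Tree: B1–B2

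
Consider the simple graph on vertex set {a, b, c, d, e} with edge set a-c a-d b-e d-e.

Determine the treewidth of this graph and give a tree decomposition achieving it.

Treewidth 1.
Bags: B1 = {a, c}  B2 = {a, d}  B3 = {d, e}  B4 = {b, e}
Tree: B1–B2, B2–B3, B3–B4

Each bag holds 2 vertices, so the decomposition has width 1, which upper-bounds the treewidth. Any graph with an edge has treewidth ≥ 1, and G has the edge c–a. The upper and lower bounds meet at 1, so that is the treewidth.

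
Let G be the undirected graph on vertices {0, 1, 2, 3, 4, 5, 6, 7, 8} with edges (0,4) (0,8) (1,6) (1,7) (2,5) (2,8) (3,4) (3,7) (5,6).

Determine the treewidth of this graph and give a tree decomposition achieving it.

Each bag holds 3 vertices, so the decomposition has width 2, which upper-bounds the treewidth. The edges 3–4–0–8–2–5–6–1–7–3 form a cycle, so G is not a tree and its treewidth is at least 2. Hence tw(G) = 2 exactly.

Treewidth 2.
One such decomposition:
Bags: B1 = {0, 3, 4}  B2 = {0, 3, 8}  B3 = {2, 3, 8}  B4 = {2, 3, 5}  B5 = {3, 5, 6}  B6 = {1, 3, 6}  B7 = {1, 3, 7}
Tree: B1–B2, B2–B3, B3–B4, B4–B5, B5–B6, B6–B7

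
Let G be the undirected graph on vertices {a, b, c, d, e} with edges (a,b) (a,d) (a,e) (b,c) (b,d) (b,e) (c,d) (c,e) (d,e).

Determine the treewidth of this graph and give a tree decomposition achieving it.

Treewidth 3.
One such decomposition:
Bags: B1 = {b, c, d, e}  B2 = {a, b, d, e}
Tree: B1–B2

Every bag has size at most 4, so the width is 4 − 1 = 3 and tw(G) ≤ 3. For the lower bound, the 4 vertices {b, c, d, e} are pairwise adjacent, and any tree decomposition puts a clique entirely inside one bag — forcing width ≥ 3. Hence tw(G) = 3 exactly.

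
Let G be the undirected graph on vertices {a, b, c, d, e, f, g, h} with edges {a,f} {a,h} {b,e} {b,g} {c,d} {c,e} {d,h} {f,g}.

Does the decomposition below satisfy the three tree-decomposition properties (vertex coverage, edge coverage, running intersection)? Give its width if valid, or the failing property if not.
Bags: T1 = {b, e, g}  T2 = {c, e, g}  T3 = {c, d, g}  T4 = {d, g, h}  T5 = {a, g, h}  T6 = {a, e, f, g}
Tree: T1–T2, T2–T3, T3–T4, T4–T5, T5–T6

A tree decomposition must satisfy three properties: every vertex lies in some bag; for every edge, both endpoints lie together in some bag; and for every vertex, the bags containing it form a connected subtree. Here bags containing vertex e are not connected in the tree, so the decomposition is invalid.

No — bags containing vertex e are not connected in the tree.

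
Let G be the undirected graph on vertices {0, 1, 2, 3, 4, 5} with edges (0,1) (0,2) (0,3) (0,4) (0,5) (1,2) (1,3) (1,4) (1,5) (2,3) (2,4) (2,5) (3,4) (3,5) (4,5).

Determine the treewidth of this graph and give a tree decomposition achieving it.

A single bag containing all 6 vertices is trivially a valid decomposition of width 5. For the lower bound, the 6 vertices {0, 1, 2, 3, 4, 5} are pairwise adjacent, and any tree decomposition puts a clique entirely inside one bag — forcing width ≥ 5. Hence tw(G) = 5 exactly.

Treewidth 5.
Bags: B1 = {0, 1, 2, 3, 4, 5}
Tree: (single bag)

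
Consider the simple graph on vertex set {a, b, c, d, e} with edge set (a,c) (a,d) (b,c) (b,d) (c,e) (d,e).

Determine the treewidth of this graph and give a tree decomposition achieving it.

Each bag holds 3 vertices, so the decomposition has width 2, which upper-bounds the treewidth. The edges a–c–e–d–a form a cycle, so G is not a tree and its treewidth is at least 2. Combining the bounds, tw(G) = 2.

Treewidth 2.
Bags: B1 = {a, c, d}  B2 = {c, d, e}  B3 = {b, c, d}
Tree: B1–B2, B2–B3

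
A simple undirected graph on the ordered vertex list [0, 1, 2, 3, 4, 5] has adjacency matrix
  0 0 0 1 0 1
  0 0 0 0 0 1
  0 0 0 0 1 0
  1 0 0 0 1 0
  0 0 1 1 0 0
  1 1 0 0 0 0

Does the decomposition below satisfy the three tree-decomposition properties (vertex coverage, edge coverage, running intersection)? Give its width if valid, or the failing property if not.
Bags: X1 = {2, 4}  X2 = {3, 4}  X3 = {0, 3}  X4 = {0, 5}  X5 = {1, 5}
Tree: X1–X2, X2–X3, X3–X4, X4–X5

Yes; width 1.

Every vertex of G appears in some bag (union = {0, 1, 2, 3, 4, 5}); every edge is covered by a bag; and for each vertex v the set of bags containing v is connected in the bag tree. The decomposition is therefore valid. The largest bag has 2 vertices, so the width is 1.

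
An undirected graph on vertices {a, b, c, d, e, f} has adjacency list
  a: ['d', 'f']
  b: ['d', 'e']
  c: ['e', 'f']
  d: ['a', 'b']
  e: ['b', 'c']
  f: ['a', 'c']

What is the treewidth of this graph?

A width-2 tree decomposition is:
Bags: B1 = {a, c, f}  B2 = {a, c, e}  B3 = {a, b, e}  B4 = {a, b, d}
Tree: B1–B2, B2–B3, B3–B4
Each bag holds 3 vertices, so the decomposition has width 2, which upper-bounds the treewidth. Since a–f–c–e–b–d–a is a cycle in G, G is not acyclic. Forests are exactly the graphs of treewidth ≤ 1, so tw(G) ≥ 2. Therefore the treewidth is 2.

2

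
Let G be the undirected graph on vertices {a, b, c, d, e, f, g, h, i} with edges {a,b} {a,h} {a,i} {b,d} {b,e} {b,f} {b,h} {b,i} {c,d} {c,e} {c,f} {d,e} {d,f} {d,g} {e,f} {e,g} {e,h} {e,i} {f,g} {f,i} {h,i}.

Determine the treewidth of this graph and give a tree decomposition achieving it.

The largest bag has 4 vertices, giving width 3; this decomposition certifies tw(G) ≤ 3. For the lower bound, the 4 vertices {b, e, h, i} are pairwise adjacent, and any tree decomposition puts a clique entirely inside one bag — forcing width ≥ 3. Combining the bounds, tw(G) = 3.

Treewidth 3.
Bags: B1 = {d, e, f, g}  B2 = {b, d, e, f}  B3 = {c, d, e, f}  B4 = {b, e, f, i}  B5 = {b, e, h, i}  B6 = {a, b, h, i}
Tree: B1–B2, B1–B3, B2–B4, B4–B5, B5–B6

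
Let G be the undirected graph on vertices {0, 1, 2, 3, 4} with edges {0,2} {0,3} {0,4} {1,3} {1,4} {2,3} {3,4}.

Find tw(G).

2

A width-2 tree decomposition is:
Bags: B1 = {0, 3, 4}  B2 = {1, 3, 4}  B3 = {0, 2, 3}
Tree: B1–B2, B1–B3
Each bag holds 3 vertices, so the decomposition has width 2, which upper-bounds the treewidth. For the lower bound, the 3 vertices {0, 2, 3} are pairwise adjacent, and any tree decomposition puts a clique entirely inside one bag — forcing width ≥ 2. The upper and lower bounds meet at 2, so that is the treewidth.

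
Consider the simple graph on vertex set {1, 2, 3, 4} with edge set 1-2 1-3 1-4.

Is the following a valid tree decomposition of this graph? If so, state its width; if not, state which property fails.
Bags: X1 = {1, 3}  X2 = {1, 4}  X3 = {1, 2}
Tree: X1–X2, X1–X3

Yes; width 1.

Every vertex of G appears in some bag (union = {1, 2, 3, 4}); every edge is covered by a bag; and for each vertex v the set of bags containing v is connected in the bag tree. The decomposition is therefore valid. The largest bag has 2 vertices, so the width is 1.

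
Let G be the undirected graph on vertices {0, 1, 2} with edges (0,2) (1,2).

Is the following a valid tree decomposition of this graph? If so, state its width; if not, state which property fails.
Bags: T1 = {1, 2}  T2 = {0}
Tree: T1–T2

A tree decomposition must satisfy three properties: every vertex lies in some bag; for every edge, both endpoints lie together in some bag; and for every vertex, the bags containing it form a connected subtree. Here edge (2,0) lies in no bag, so the decomposition is invalid.

No — edge (2,0) lies in no bag.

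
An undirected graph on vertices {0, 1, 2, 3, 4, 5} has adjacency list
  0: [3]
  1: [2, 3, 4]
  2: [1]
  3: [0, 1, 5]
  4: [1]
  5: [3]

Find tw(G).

1

A width-1 tree decomposition is:
Bags: B1 = {1, 3}  B2 = {3, 5}  B3 = {1, 4}  B4 = {1, 2}  B5 = {0, 3}
Tree: B1–B2, B1–B3, B1–B4, B1–B5
Every bag has size at most 2, so the width is 2 − 1 = 1 and tw(G) ≤ 1. Any graph with an edge has treewidth ≥ 1, and G has the edge 3–1. The upper and lower bounds meet at 1, so that is the treewidth.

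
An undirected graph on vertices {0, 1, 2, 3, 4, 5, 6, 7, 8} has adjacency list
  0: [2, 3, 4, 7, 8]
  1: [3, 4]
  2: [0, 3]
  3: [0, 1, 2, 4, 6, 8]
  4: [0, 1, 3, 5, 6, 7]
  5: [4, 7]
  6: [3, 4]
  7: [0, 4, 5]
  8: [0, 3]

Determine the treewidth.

2

A width-2 tree decomposition is:
Bags: B1 = {3, 4, 6}  B2 = {0, 3, 4}  B3 = {0, 4, 7}  B4 = {4, 5, 7}  B5 = {1, 3, 4}  B6 = {0, 2, 3}  B7 = {0, 3, 8}
Tree: B1–B2, B2–B3, B3–B4, B2–B5, B2–B6, B6–B7
The largest bag has 3 vertices, giving width 2; this decomposition certifies tw(G) ≤ 2. On the other hand G contains the 3-clique {0, 3, 8}. A clique must lie in a single bag of any decomposition, so no decomposition can have width below 2. Combining the bounds, tw(G) = 2.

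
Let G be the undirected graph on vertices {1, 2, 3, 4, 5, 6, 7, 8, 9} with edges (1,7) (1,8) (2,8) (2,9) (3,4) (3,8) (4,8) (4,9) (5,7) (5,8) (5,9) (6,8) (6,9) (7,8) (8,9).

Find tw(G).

A width-2 tree decomposition is:
Bags: B1 = {4, 8, 9}  B2 = {5, 8, 9}  B3 = {5, 7, 8}  B4 = {6, 8, 9}  B5 = {3, 4, 8}  B6 = {1, 7, 8}  B7 = {2, 8, 9}
Tree: B1–B2, B2–B3, B1–B4, B1–B5, B3–B6, B1–B7
The largest bag has 3 vertices, giving width 2; this decomposition certifies tw(G) ≤ 2. Conversely, {1, 7, 8} is a clique of size 3, and the vertices of any clique must share a bag in every tree decomposition; so some bag has ≥ 3 vertices and tw(G) ≥ 2. Therefore the treewidth is 2.

2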